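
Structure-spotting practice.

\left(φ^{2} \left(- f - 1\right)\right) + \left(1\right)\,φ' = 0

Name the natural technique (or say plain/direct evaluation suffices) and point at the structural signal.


Diagnosis: separation of variables — solved for the derivative, the right side splits multiplicatively into a function of each variable alone — divide and integrate each side.


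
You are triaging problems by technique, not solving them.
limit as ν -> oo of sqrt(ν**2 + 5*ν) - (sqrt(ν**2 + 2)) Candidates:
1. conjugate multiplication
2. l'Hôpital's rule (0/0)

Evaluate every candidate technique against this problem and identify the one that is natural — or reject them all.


Verdict: conjugate multiplication — two divergent pieces with a minus sign between them and a radical in the mix: rationalize sqrt(ν**2 + 5*ν) - sqrt(ν**2 + 2) before any limit law applies.
- conjugate multiplication: applicable, and directly so.
- l'Hôpital's rule (0/0): no quotient structure at all: the clash is ∞ minus ∞, which rationalizing converts into a tractable ratio.


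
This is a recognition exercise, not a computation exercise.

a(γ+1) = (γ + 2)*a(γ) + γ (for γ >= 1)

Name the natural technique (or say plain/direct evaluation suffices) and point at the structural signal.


Method: a summation factor — one step of memory with a weight γ + 2 that changes as the index grows — the summation-factor construction is built for this.


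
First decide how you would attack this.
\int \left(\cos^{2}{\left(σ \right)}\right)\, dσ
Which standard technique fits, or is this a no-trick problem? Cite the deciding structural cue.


Diagnosis: a trigonometric identity — \cos^{2}{\left(σ \right)} is the textbook power-reduction case — identities first, antiderivatives second.


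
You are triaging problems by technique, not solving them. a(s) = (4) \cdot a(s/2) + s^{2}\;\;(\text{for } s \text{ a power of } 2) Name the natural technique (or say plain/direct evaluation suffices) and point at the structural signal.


Best approach: the master substitution — treat m = log base 2 of s as the new clock: one recursion step advances m by one while s scales by 2.


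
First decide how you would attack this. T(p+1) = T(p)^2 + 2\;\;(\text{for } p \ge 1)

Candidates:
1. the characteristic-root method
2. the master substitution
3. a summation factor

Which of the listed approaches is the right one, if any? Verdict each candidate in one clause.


Method: no special technique — a nonlinear dependence on earlier terms breaks linearity, and with it every superposition-based closed form.
- the characteristic-root method — nonlinearity rules out exponential-mode superposition from the start.
- the master substitution — the recursion shifts the index rather than dividing it.
- a summation factor: no summation factor applies — the rule is not linear in the sequence values.


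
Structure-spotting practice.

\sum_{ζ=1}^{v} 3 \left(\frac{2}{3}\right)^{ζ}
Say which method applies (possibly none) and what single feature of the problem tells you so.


Verdict: the geometric series formula — check a ratio of consecutive terms: it is \frac{2}{3}, independent of the index, so the geometric formula closes the sum.


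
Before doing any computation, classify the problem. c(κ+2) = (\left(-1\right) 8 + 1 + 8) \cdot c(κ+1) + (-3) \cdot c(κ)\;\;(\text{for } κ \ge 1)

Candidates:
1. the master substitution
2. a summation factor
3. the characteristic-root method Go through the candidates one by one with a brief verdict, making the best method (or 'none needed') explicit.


Method: the characteristic-root method — every coefficient is a fixed number and the forcing is zero — substitute r^κ and read off the root equation.
- the master substitution: the recursion steps by a constant offset, so exponential reindexing is pointless.
- a summation factor: a summation factor telescopes one-step recursions; this one carries higher-order memory.
- the characteristic-root method — applies; the problem has the shape this method handles.


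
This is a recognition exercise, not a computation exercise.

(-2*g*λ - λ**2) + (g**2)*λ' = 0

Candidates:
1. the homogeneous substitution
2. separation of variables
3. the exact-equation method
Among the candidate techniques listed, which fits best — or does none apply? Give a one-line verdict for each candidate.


Diagnosis: the homogeneous substitution — the slope's numerator and denominator share total degree; set v = λ/g and the equation drops to separable form. This doubles as a Bernoulli equation in the unknown as written; the homogeneous route needs no setup at all.
- the homogeneous substitution: yes, a natural case for it.
- separation of variables: the two dependences are entangled, not a clean product of one-variable pieces.
- the exact-equation method — the cross partial derivatives disagree, so no single potential exists.


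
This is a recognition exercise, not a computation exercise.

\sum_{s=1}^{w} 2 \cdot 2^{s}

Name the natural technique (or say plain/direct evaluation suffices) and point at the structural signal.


Technique: the geometric series formula — term-over-term division gives 2 every time — index-free ratio, geometric sum formula applies.


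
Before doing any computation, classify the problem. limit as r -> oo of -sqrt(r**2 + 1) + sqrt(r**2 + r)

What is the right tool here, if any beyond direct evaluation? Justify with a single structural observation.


Best approach: conjugate multiplication — sqrt(r**2 + r) and sqrt(r**2 + 1) both blow up, but their difference is tame once the conjugate rationalizes it.


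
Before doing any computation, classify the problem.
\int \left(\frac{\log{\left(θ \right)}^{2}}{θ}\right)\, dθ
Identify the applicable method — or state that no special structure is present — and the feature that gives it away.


Best approach: u-substitution — collected, the integrand has one factor that is, up to a constant, the derivative of an inner expression the rest depends on — substitute for that inner expression.


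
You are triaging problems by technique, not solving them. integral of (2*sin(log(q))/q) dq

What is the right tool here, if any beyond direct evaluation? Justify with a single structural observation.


Diagnosis: u-substitution — the only nontrivial dependence routes through log(q), whose derivative supplies the leftover factor up to a constant multiple — u = log(q) flattens it.


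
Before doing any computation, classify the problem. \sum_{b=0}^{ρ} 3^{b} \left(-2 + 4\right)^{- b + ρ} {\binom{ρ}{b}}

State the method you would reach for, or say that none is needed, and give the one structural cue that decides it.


Best approach: the binomial theorem — the summand is term b of a binomial expansion in 3 and (-2 + 4); the whole sum is a single power.


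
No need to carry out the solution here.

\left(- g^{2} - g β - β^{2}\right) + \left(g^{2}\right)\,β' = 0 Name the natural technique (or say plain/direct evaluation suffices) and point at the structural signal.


Diagnosis: the homogeneous substitution — scaling g and β together leaves the slope fixed — it depends only on β/g, so substitute the ratio.


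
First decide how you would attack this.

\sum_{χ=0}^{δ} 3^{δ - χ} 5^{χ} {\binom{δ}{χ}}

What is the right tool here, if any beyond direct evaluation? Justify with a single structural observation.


Best approach: the binomial theorem — the binomial coefficients weight matched powers of 5 and 3, which is exactly the expansion of a binomial power.


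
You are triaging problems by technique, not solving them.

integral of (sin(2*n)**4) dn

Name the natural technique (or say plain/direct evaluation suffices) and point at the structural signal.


Verdict: a trigonometric identity — sin(2*n)**4 is an even power — the power-reduction identity rewrites it into first-degree cosines.


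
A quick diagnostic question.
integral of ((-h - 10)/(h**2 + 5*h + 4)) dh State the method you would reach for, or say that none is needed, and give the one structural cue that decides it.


Diagnosis: partial fractions — break h**2 + 5*h + 4 into its roots and the integral splits into logarithm-sized bites.


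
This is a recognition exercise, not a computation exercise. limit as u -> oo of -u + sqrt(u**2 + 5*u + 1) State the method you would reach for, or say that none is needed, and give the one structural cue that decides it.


Diagnosis: conjugate multiplication — the ∞ − ∞ radical form is the exact trigger for the conjugate maneuver.


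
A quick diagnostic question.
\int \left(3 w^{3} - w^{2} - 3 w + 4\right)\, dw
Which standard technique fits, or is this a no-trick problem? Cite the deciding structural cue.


Diagnosis: no special technique — every term is a constant multiple of a power of w; term-wise power-rule integration needs no preliminary transformation.


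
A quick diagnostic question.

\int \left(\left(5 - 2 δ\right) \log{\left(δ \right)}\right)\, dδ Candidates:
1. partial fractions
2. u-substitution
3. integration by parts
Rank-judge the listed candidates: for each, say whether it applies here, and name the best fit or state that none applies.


Verdict: integration by parts — a polynomial next to \log{\left(δ \right)}: integrate the polynomial, differentiate the log, and the integral simplifies in one pass.
- partial fractions: there is no rational-function structure to decompose.
- u-substitution: no subexpression of the integrand pairs with its own derivative as a factor — individual terms may offer their own substitutions, but any change of variable covering the whole integral would have to be constructed from outside the expression.
- integration by parts: a fit — the right tool for this form.


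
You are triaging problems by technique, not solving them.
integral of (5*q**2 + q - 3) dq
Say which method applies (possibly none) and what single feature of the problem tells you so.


Verdict: no special technique — scan for structure and find none: constant multiples of powers of q, integrate directly.


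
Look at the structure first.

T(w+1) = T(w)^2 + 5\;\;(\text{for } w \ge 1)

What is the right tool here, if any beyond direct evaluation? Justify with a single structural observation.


Verdict: no special technique — the map from one term to the next is curved, not linear, so linear closed-form machinery does not attach.


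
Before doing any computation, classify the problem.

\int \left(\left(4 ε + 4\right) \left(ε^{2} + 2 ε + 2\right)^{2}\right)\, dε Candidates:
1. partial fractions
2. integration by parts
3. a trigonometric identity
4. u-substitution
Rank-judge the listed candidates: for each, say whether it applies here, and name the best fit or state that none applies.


Method: u-substitution — a chain-rule shadow: 4 ε + 4 alongside a function of ε^{2} + 2 ε + 2 means u = ε^{2} + 2 ε + 2 unwinds the composition in one step. Brute-force expansion works too — the substitution sees the structure instead of grinding through terms.
- partial fractions — there is no rational-function structure to decompose.
- integration by parts — parts would only shuffle a directly integrable integrand.
- a trigonometric identity — with no trigonometric functions present, identity rewriting has no target.
- u-substitution: a fit — the right tool for this form.


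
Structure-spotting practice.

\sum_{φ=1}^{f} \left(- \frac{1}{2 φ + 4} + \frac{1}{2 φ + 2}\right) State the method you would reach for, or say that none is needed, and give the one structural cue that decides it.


Method: telescoping — each term adds \frac{1}{2 φ + 2} and subtracts the same expression advanced one index; that subtracted piece cancels against the next term's added copy — only the boundary terms survive.


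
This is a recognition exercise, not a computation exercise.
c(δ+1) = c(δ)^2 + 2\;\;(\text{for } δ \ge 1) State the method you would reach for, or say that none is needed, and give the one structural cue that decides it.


Technique: no special technique — the unknown sequence enters the update nonlinearly, so no linear method fits the recurrence as written — direct iteration remains.


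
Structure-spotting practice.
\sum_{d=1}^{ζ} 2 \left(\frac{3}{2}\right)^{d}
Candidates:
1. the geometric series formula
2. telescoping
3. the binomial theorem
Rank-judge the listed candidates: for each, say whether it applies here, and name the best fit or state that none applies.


Method: the geometric series formula — the ratio of consecutive terms is the constant \frac{3}{2}, independent of the index — a geometric sum.
- the geometric series formula — applicable, and directly so.
- telescoping — in the displayed form, no term reappears at a neighboring index to cancel against.
- the binomial theorem: no binomial coefficients pair with matched powers.


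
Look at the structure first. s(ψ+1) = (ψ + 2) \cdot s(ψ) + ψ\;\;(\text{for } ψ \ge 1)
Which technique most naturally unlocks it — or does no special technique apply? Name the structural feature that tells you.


Diagnosis: a summation factor — one step of memory with a weight ψ + 2 that changes as the index grows — the summation-factor construction is built for this.


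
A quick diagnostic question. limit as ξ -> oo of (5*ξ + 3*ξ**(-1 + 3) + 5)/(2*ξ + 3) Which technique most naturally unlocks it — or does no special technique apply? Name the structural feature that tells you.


Best approach: dominant-term comparison — divide by the highest power of ξ present: lower-order terms vanish and the dominant ratio remains. Differentiating the expression as a single quotient would eventually settle it as well; matching dominant growth settles it immediately.


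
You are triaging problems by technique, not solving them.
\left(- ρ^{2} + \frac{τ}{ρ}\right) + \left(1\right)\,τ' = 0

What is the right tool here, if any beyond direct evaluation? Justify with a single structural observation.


Best approach: a linear integrating factor — the unknown enters only to the first power against a nonzero forcing term — the integrating-factor template applies directly.


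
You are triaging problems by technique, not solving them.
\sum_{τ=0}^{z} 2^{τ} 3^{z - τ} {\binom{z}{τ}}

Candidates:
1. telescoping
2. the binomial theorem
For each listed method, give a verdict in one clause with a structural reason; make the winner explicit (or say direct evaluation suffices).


Best approach: the binomial theorem — terms weighting {\binom{z}{τ}} against matched powers of 2 and 3 reassemble into (2 + 3)^z by the binomial theorem.
- telescoping: writing out consecutive terms as given produces no pairwise cancellation.
- the binomial theorem: yes, a natural case for it.


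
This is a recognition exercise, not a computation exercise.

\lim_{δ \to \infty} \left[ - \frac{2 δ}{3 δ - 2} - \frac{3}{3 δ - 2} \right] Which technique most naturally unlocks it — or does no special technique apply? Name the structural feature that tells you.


Diagnosis: dominant-term comparison — growth-rate triage: the leading powers of δ decide the limit, everything else is noise. l'Hôpital's at-infinity variant applies to the expression viewed as a single quotient; the leading-term comparison is the direct route.


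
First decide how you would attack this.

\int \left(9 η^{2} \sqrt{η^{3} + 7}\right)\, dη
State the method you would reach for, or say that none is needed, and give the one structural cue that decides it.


Verdict: u-substitution — differentiating the inner expression η^{3} + 7 produces the factor 9 η^{2} up to a constant multiple, so substituting u = η^{3} + 7 reduces everything to a one-variable integral in u.


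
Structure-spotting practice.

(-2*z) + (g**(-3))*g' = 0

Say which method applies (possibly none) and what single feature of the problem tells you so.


Verdict: separation of variables — solved for the derivative, the right side splits multiplicatively into a function of each variable alone — divide and integrate each side. An exactness check succeeds on this form as well — separation and the potential function arrive at the same answer, separation more directly.


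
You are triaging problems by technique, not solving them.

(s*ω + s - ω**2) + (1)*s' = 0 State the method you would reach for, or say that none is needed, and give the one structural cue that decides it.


Verdict: a linear integrating factor — the unknown enters only to the first power against a nonzero forcing term — the integrating-factor template applies directly.


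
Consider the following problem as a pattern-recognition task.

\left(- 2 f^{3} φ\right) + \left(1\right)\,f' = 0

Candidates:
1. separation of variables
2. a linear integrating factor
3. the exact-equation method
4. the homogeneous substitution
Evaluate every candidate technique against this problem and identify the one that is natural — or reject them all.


Technique: separation of variables — separating collects all f-dependence with the derivative and leaves all φ-dependence opposite: variables separate.
- separation of variables — applies; the problem has the shape this method handles.
- a linear integrating factor — a nonlinear term in the unknown puts this outside the integrating-factor template.
- the exact-equation method — exactness fails on the nose — the mixed partials do not match.
- the homogeneous substitution — the ratio of the variables does not determine the slope.


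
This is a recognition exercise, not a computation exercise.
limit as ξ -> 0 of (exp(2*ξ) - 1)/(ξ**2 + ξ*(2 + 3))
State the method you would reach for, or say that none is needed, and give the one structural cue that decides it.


Method: l'Hôpital's rule (0/0) — the 0/0 form at 0 is the signature situation for l'Hôpital's rule. A first-order expansion at the point is an equally standard path; the rule packages it.


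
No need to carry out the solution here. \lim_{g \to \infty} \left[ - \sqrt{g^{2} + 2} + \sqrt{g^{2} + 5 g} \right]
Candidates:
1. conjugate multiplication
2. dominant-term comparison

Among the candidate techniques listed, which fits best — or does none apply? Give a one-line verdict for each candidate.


Diagnosis: conjugate multiplication — infinity minus infinity with a radical in play — multiply by the conjugate so the divergences of \sqrt{g^{2} + 5 g} and \sqrt{g^{2} + 2} annihilate.
- conjugate multiplication: applies; the problem has the shape this method handles.
- dominant-term comparison — this limit is not decided by comparing polynomial growth at infinity.


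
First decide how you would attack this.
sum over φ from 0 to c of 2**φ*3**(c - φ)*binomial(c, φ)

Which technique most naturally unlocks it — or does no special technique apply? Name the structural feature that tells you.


Method: the binomial theorem — terms weighting binomial(c, φ) against matched powers of 2 and 3 reassemble into (2 + 3)^c by the binomial theorem.


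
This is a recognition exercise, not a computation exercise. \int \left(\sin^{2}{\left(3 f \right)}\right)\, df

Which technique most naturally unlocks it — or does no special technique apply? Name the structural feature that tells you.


Verdict: a trigonometric identity — apply power reduction to \sin^{2}{\left(3 f \right)}; each application halves the trigonometric degree.


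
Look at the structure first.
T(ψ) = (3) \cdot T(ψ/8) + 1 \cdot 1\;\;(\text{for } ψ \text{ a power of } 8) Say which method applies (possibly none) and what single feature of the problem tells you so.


Verdict: the master substitution — treat m = log base 8 of ψ as the new clock: one recursion step advances m by one while ψ scales by 8.


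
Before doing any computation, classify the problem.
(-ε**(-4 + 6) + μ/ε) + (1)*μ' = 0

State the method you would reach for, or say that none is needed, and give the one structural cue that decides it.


Method: a linear integrating factor — the unknown enters only to the first power against a nonzero forcing term — the integrating-factor template applies directly.


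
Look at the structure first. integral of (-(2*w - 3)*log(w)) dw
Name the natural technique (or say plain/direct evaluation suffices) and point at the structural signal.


Diagnosis: integration by parts — with u = log(w) the logarithm disappears after one differentiation, leaving a power-rule integral.


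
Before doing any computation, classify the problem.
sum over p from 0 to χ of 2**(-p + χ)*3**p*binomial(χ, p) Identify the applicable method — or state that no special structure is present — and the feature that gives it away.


Method: the binomial theorem — binomial coefficients against complementary powers of 3 and 2: recognize the binomial expansion and resum.


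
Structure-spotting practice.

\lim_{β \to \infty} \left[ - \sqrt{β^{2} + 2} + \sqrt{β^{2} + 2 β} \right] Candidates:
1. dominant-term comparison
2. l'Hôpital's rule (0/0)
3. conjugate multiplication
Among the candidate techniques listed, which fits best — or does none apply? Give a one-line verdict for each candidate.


Verdict: conjugate multiplication — infinity minus infinity with a radical in play — multiply by the conjugate so the divergences of \sqrt{β^{2} + 2 β} and \sqrt{β^{2} + 2} annihilate.
- dominant-term comparison — this is not a rational comparison of growth rates at infinity.
- l'Hôpital's rule (0/0): substitution produces ∞ − ∞ rather than a vanishing quotient; the rule needs a 0/0 ratio to act on.
- conjugate multiplication: applicable, and directly so.


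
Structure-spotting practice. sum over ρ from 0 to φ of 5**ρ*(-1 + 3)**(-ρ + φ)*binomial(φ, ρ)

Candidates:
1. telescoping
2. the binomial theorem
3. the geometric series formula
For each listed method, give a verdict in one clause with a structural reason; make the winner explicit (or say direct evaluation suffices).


Best approach: the binomial theorem — binomial coefficients against complementary powers of 5 and (-1 + 3): recognize the binomial expansion and resum.
- telescoping — the terms as presented offer no neighboring cancellation — a telescoping rewrite may exist, but the displayed structure does not hand one over.
- the binomial theorem: yes — fits the structure here.
- the geometric series formula: the ratio of consecutive terms depends on the index.


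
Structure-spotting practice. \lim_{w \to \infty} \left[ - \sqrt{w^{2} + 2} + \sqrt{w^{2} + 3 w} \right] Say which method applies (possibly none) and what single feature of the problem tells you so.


Diagnosis: conjugate multiplication — neither \sqrt{w^{2} + 3 w} nor \sqrt{w^{2} + 2} converges alone, so rewrite their difference as a conjugate-rationalized quotient first.


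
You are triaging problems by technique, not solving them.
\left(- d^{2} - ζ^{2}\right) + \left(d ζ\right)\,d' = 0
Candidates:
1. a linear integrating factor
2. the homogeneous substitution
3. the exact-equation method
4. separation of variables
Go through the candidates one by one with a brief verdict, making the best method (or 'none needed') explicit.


Technique: the homogeneous substitution — solved for the derivative, the right side is unchanged under scaling ζ and d together — it depends only on the ratio d/ζ, so substitute a single ratio variable. This doubles as a Bernoulli equation in the unknown as written; the homogeneous route needs no setup at all.
- a linear integrating factor: the unknown enters nonlinearly (through a power, a denominator, or a transcendental function), which the linear integrating-factor recipe cannot absorb as-is — any repair would come from a preliminary substitution, not the factor.
- the homogeneous substitution: a fit — the right tool for this form.
- the exact-equation method: exactness fails on the nose — the mixed partials do not match.
- separation of variables — the two dependences do not factor apart.


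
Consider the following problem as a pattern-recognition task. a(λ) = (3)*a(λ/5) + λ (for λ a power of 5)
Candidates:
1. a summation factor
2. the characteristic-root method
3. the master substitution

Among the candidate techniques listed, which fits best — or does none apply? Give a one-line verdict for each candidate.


Best approach: the master substitution — index division is the fingerprint: λ/5 in the recursive call means substitute λ = 5^m.
- a summation factor: a divided-index call is outside the fixed-shift first-order family a summation factor normalizes.
- the characteristic-root method: the recursion divides its index rather than shifting it — outside the constant-shift family the root method covers.
- the master substitution: yes — fits the structure here.


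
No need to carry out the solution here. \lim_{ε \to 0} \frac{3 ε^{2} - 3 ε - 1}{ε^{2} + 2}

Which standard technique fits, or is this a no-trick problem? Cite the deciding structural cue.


Diagnosis: no special technique — no vanishing denominator and no indeterminate clash at the point — evaluation is immediate.


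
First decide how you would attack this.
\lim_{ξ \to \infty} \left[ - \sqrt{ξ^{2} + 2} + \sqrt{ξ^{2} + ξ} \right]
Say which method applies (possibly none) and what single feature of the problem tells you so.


Verdict: conjugate multiplication — turning the difference into a conjugate-rationalized ratio makes the limit readable.


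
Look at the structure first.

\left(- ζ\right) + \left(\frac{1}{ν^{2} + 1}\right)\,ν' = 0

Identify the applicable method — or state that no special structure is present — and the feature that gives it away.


Technique: separation of variables — the slope splits multiplicatively: ζ carrying all ζ-dependence times ν^{2} + 1 carrying all ν-dependence — separate and integrate. One could also solve this as an exact equation; with each coefficient in its own variable, separating is the same work with fewer steps.


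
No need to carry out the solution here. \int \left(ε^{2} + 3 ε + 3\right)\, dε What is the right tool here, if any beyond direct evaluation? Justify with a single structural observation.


Verdict: no special technique — scan for structure and find none: constant multiples of powers of ε, integrate directly.


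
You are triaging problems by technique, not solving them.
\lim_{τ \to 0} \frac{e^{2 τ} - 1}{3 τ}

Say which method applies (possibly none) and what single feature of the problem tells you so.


Technique: l'Hôpital's rule (0/0) — substituting 0 gives 0 over 0; differentiate top and bottom once and re-evaluate. Known elementary limits would finish this too — the rule just bypasses the case analysis.


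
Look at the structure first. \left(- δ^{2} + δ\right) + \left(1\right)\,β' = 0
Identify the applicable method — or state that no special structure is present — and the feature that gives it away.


Method: no special technique — the slope is a function of δ alone, so integrate both sides directly.


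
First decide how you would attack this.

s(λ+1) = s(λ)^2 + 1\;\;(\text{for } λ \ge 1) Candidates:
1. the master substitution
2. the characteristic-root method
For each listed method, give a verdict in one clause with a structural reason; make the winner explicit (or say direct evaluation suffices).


Verdict: no special technique — the recurrence is nonlinear in the sequence terms; no linear-recurrence method fits it as written — one iterates or studies it directly.
- the master substitution — this is shift-type recursion, outside the divide-and-conquer template.
- the characteristic-root method — the recursion is nonlinear in the sequence values, so no linear-modes ansatz applies.


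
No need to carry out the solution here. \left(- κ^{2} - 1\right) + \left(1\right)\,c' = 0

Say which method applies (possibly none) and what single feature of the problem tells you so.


Technique: no special technique — the slope is a function of κ alone, so integrate both sides directly.


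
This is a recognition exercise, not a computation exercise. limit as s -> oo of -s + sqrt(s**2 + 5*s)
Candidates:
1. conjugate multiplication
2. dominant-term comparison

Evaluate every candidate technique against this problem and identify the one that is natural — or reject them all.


Diagnosis: conjugate multiplication — both pieces blow up but their difference is finite; the conjugate trick rationalizes sqrt(s**2 + 5*s) - s.
- conjugate multiplication: yes — fits the structure here.
- dominant-term comparison — this is not a rational comparison of growth rates at infinity.


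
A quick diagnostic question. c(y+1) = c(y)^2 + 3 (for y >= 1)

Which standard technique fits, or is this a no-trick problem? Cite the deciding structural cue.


Technique: no special technique — once the recursion is nonlinear, characteristic roots, master substitutions, and summation factors are all off the table.


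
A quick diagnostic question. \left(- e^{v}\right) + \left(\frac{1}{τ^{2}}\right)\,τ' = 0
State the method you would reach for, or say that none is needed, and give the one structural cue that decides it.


Best approach: separation of variables — solved for the derivative, the right side splits multiplicatively into a function of each variable alone — divide and integrate each side. The cross-partial test also passes here (vacuously, each side single-variable); the potential-function route would work, separation is simply more immediate.


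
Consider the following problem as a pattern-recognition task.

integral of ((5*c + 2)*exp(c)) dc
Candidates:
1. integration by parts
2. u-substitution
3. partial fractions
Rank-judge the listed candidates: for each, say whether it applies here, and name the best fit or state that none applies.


Technique: integration by parts — 5*c + 2 dies after finitely many derivatives while exp(c) cycles under integration — the tabular/parts setup.
- integration by parts — a fit — the right tool for this form.
- u-substitution: no subexpression of the integrand pairs with its own derivative as a factor — individual terms may offer their own substitutions, but any change of variable covering the whole integral would have to be constructed from outside the expression.
- partial fractions — there is no rational-function structure to decompose.


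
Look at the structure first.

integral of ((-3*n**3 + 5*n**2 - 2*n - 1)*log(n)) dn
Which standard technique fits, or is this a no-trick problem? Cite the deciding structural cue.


Diagnosis: integration by parts — log(n) blocks direct integration but differentiates to something rational — parts with the polynomial factor -3*n**3 + 5*n**2 - 2*n - 1 as dv.


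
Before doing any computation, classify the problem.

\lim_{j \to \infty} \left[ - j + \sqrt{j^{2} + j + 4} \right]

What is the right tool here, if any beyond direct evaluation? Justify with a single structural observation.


Diagnosis: conjugate multiplication — neither \sqrt{j^{2} + j + 4} nor j converges alone, so rewrite their difference as a conjugate-rationalized quotient first.


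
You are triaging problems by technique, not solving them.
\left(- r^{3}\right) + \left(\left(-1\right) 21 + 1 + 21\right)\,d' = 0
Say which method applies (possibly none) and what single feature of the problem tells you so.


Technique: no special technique — with d absent the equation is not coupled at all: direct integration in r.


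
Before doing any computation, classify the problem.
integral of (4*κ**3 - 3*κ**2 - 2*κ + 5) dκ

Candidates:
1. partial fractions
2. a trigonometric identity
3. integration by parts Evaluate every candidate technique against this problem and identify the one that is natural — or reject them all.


Verdict: no special technique — the integrand is a sum of constant multiples of powers of κ — integrate term by term.
- partial fractions: the expression is not a ratio of polynomials that decomposes further.
- a trigonometric identity: there is no trigonometric structure at all — the integrand carries no sine or cosine to rewrite.
- integration by parts: splitting off a factor buys nothing — the integrand integrates directly without parts.


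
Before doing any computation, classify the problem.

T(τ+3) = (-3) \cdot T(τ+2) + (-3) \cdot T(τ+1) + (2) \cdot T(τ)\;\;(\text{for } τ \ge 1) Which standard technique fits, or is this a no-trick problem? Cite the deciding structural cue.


Method: the characteristic-root method — the recurrence is linear and homogeneous with constant coefficients, so the ansatz r^τ turns it into a polynomial equation for r.


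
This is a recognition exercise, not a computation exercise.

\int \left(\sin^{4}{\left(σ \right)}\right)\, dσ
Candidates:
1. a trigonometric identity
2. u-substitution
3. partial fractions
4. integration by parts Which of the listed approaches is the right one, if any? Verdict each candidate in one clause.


Diagnosis: a trigonometric identity — apply power reduction to \sin^{4}{\left(σ \right)}; each application halves the trigonometric degree.
- a trigonometric identity: a fit — the right tool for this form.
- u-substitution: no subexpression of the integrand serves as a whole-integral substitution inner — individual terms may offer their own, but none carries its derivative as a factor of the full integrand; a working change of variable would have to be constructed from outside the expression.
- partial fractions: the expression is not a ratio of polynomials that decomposes further.
- integration by parts — not the natural route: no polynomial-kernel product appears — a recursive parts reduction of the trigonometric product exists, but the identity rewrite is direct.


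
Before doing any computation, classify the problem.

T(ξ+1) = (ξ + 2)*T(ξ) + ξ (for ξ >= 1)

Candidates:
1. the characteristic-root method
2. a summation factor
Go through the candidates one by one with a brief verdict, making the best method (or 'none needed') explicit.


Technique: a summation factor — rescale the sequence by the product of the weights ξ + 2 so far — the recurrence collapses to a plain running sum.
- the characteristic-root method: an index-dependent weight blocks the pure exponential ansatz.
- a summation factor: applicable, and directly so.


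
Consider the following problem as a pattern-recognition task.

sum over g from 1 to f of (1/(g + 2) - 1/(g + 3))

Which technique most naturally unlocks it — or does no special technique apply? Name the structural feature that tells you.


Best approach: telescoping — the piece each term subtracts is 1/(g + 2) advanced by one index, and it reappears with a plus sign leading the following term — the sum collapses to its boundary terms.


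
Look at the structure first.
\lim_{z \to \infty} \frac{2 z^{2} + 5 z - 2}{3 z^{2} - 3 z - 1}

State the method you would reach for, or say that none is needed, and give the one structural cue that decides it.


Best approach: dominant-term comparison — as z grows, only the highest-degree terms matter — compare leading terms and read the limit off. Viewed as a single quotient this is an ∞/∞ form — an at-infinity application of l'Hôpital's rule would also resolve it; comparing leading growth reads the answer without differentiating.


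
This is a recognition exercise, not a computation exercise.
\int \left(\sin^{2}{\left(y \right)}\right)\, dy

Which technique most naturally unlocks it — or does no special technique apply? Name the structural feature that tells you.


Technique: a trigonometric identity — \sin^{2}{\left(y \right)} calls for power reduction: rewrite via double angles before any antiderivative is attempted.


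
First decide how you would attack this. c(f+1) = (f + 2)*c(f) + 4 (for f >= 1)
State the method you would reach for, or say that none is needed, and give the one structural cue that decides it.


Verdict: a summation factor — one-term recursion with variable weight f + 2 is solved by product normalization, not by root-finding.


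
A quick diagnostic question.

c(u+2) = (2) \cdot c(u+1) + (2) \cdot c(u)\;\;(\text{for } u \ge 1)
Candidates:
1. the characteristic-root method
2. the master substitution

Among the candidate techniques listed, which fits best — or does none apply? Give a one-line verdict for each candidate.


Best approach: the characteristic-root method — this is the constant-coefficient homogeneous case — the whole solution in u reduces to a polynomial's roots.
- the characteristic-root method — yes — fits the structure here.
- the master substitution: the recursion shifts the index rather than dividing it.


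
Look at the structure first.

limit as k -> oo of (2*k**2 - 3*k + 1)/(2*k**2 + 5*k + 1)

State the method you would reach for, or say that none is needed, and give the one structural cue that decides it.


Technique: dominant-term comparison — divide by the highest power of k present: lower-order terms vanish and the dominant ratio remains. Viewed as a single quotient this is an ∞/∞ form — an at-infinity application of l'Hôpital's rule would also resolve it; comparing leading growth reads the answer without differentiating.


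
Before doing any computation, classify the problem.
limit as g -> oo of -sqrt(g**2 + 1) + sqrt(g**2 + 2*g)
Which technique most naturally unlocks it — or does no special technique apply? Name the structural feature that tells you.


Diagnosis: conjugate multiplication — two divergent pieces with a minus sign between them and a radical in the mix: rationalize sqrt(g**2 + 2*g) - sqrt(g**2 + 1) before any limit law applies.


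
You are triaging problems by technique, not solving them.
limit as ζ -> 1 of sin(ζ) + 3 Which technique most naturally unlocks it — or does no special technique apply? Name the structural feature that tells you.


Method: no special technique — the function is continuous at 1; evaluation is itself the limit, no machinery required.


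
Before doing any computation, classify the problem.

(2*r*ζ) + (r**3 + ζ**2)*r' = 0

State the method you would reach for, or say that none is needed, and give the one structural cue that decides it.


Diagnosis: the exact-equation method — the compatibility test passes: the r-derivative of 2*r*ζ matches the ζ-derivative of r**3 + ζ**2, so integrate a potential.


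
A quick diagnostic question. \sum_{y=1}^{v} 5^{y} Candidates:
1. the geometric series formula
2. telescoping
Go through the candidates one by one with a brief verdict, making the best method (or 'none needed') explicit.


Technique: the geometric series formula — each summand is the previous one scaled by 5; that constant multiplier is itself the geometric structure.
- the geometric series formula: yes, a natural case for it.
- telescoping: the terms as presented offer no neighboring cancellation — a telescoping rewrite may exist, but the displayed structure does not hand one over.


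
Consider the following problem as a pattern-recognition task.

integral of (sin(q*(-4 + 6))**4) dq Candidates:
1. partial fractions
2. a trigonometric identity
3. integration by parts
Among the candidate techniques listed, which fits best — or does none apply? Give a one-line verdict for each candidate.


Best approach: a trigonometric identity — apply power reduction to sin(q*(-4 + 6))**4; each application halves the trigonometric degree.
- partial fractions: there is no rational-function structure to decompose.
- a trigonometric identity: applies; the problem has the shape this method handles.
- integration by parts — not the natural route: no polynomial-kernel product appears — a recursive parts reduction of the trigonometric product exists, but the identity rewrite is direct.
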